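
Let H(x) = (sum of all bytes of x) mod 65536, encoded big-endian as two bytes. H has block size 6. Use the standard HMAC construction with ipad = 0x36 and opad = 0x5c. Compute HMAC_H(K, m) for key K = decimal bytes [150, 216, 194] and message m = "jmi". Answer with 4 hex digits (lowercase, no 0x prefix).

Key decimal bytes [150, 216, 194] = 96 d8 c2 is 3 bytes ≤ B = 6; zero-pad to 6 bytes: K' = 96 d8 c2 00 00 00.
K' ⊕ ipad = a0 ee f4 36 36 36.  K' ⊕ opad = ca 84 9e 5c 5c 5c.
Inner input = (K'⊕ipad) ∥ m = a0 ee f4 36 36 36 ∥ 6a 6d 69.
Inner hash: sum = 160+238+244+54+54+54+106+109+105 = 1124 → 04 64.
Outer input = (K'⊕opad) ∥ inner = ca 84 9e 5c 5c 5c ∥ 04 64.
Outer hash (tag): sum = 202+132+158+92+92+92+4+100 = 872 → 03 68.

0368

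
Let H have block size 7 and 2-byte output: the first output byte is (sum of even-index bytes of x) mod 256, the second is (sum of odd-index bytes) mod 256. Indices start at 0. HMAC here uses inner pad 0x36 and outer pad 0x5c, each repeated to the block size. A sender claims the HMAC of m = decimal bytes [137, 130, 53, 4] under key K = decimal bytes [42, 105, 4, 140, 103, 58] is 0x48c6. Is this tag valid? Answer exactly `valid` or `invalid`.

Key decimal bytes [42, 105, 4, 140, 103, 58] = 2a 69 04 8c 67 3a is 6 bytes ≤ B = 7; zero-pad to 7 bytes: K' = 2a 69 04 8c 67 3a 00.
K' ⊕ ipad = 1c 5f 32 ba 51 0c 36; K' ⊕ opad = 76 35 58 d0 3b 66 5c.
Inner hash: even-index sum = 347 mod 256 = 91; odd-index sum = 483 mod 256 = 227 → 5b e3.
Outer hash (recomputed tag): even-index sum = 584 mod 256 = 72; odd-index sum = 454 mod 256 = 198 → 48 c6.
Recomputed tag = 48c6; claimed = 48c6 → match.

valid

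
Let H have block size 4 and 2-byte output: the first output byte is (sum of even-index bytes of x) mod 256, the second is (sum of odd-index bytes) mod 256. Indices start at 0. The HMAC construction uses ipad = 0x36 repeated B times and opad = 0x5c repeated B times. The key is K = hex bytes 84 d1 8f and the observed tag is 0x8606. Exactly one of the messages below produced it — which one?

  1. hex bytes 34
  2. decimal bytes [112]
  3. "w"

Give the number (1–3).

2

Key hex bytes 84 d1 8f is 3 bytes ≤ B = 4; zero-pad to 4 bytes: K' = 84 d1 8f 00.
K' ⊕ ipad = b2 e7 b9 36; K' ⊕ opad = d8 8d d3 5c.
m1: inner = H(b2 e7 b9 36 34) = 9f 1d; tag = H(d8 8d d3 5c 9f 1d) = 4a06
m2: inner = H(b2 e7 b9 36 70) = db 1d; tag = H(d8 8d d3 5c db 1d) = 8606 ← matches
m3: inner = H(b2 e7 b9 36 77) = e2 1d; tag = H(d8 8d d3 5c e2 1d) = 8d06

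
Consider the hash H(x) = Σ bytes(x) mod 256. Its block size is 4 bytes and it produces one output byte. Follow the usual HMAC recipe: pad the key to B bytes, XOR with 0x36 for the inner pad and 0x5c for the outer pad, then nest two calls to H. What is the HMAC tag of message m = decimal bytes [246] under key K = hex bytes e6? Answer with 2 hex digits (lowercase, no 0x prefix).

36

Key hex bytes e6 is 1 byte ≤ B = 4; zero-pad to 4 bytes: K' = e6 00 00 00.
K' ⊕ ipad = d0 36 36 36.  K' ⊕ opad = ba 5c 5c 5c.
Inner input = (K'⊕ipad) ∥ m = d0 36 36 36 ∥ f6.
Inner hash: sum = 208+54+54+54+246 = 616; mod 256 = 104 → 68.
Outer input = (K'⊕opad) ∥ inner = ba 5c 5c 5c ∥ 68.
Outer hash (tag): sum = 186+92+92+92+104 = 566; mod 256 = 54 → 36.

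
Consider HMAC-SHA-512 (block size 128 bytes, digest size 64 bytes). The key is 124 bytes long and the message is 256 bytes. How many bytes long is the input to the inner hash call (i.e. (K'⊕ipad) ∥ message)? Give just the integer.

Key is 124 ≤ 128 bytes, zero-padded: |K'| = 128.
Inner input = (K'⊕ipad) ∥ m → 128 + 256 = 384 bytes.

384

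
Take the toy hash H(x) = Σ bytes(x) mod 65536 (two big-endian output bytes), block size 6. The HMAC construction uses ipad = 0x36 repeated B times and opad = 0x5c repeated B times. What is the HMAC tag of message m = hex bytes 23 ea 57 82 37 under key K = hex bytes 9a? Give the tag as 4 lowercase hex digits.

Key hex bytes 9a is 1 byte ≤ B = 6; zero-pad to 6 bytes: K' = 9a 00 00 00 00 00.
K' ⊕ ipad = ac 36 36 36 36 36.  K' ⊕ opad = c6 5c 5c 5c 5c 5c.
Inner input = (K'⊕ipad) ∥ m = ac 36 36 36 36 36 ∥ 23 ea 57 82 37.
Inner hash: sum = 172+54+54+54+54+54+35+234+87+130+55 = 983 → 03 d7.
Outer input = (K'⊕opad) ∥ inner = c6 5c 5c 5c 5c 5c ∥ 03 d7.
Outer hash (tag): sum = 198+92+92+92+92+92+3+215 = 876 → 03 6c.

036c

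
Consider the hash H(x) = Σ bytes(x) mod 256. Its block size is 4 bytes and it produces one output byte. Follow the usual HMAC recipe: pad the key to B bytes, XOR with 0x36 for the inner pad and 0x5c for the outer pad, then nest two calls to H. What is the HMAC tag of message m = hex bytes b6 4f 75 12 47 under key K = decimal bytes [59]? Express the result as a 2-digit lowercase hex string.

fd

Key decimal bytes [59] = 3b is 1 byte ≤ B = 4; zero-pad to 4 bytes: K' = 3b 00 00 00.
K' ⊕ ipad = 0d 36 36 36.  K' ⊕ opad = 67 5c 5c 5c.
Inner input = (K'⊕ipad) ∥ m = 0d 36 36 36 ∥ b6 4f 75 12 47.
Inner hash: sum = 13+54+54+54+182+79+117+18+71 = 642; mod 256 = 130 → 82.
Outer input = (K'⊕opad) ∥ inner = 67 5c 5c 5c ∥ 82.
Outer hash (tag): sum = 103+92+92+92+130 = 509; mod 256 = 253 → fd.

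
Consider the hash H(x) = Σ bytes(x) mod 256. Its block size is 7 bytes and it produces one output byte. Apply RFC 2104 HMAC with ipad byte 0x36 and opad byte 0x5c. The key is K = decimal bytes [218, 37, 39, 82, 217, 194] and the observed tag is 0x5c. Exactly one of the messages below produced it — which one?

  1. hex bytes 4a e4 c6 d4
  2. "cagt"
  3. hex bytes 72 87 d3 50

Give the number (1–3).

1

Key decimal bytes [218, 37, 39, 82, 217, 194] = da 25 27 52 d9 c2 is 6 bytes ≤ B = 7; zero-pad to 7 bytes: K' = da 25 27 52 d9 c2 00.
K' ⊕ ipad = ec 13 11 64 ef f4 36; K' ⊕ opad = 86 79 7b 0e 85 9e 5c.
m1: inner = H(ec 13 11 64 ef f4 36 4a e4 c6 d4) = 55; tag = H(86 79 7b 0e 85 9e 5c 55) = 5c ← matches
m2: inner = H(ec 13 11 64 ef f4 36 63 61 67 74) = 2c; tag = H(86 79 7b 0e 85 9e 5c 2c) = 33
m3: inner = H(ec 13 11 64 ef f4 36 72 87 d3 50) = a9; tag = H(86 79 7b 0e 85 9e 5c a9) = b0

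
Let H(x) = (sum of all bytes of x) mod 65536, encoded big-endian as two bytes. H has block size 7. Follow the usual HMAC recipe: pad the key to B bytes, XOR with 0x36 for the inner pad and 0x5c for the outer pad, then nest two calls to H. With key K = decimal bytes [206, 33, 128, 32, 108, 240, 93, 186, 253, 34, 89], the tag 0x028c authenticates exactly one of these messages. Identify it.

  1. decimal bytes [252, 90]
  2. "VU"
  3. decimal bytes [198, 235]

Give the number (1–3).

Key decimal bytes [206, 33, 128, 32, 108, 240, 93, 186, 253, 34, 89] = ce 21 80 20 6c f0 5d ba fd 22 59 is 11 bytes > B = 7, so hash it first: H(key) = 05 7a, then zero-pad to 7 bytes: K' = 05 7a 00 00 00 00 00.
K' ⊕ ipad = 33 4c 36 36 36 36 36; K' ⊕ opad = 59 26 5c 5c 5c 5c 5c.
m1: inner = H(33 4c 36 36 36 36 36 fc 5a) = 02 e3; tag = H(59 26 5c 5c 5c 5c 5c 02 e3) = 0330
m2: inner = H(33 4c 36 36 36 36 36 56 55) = 02 38; tag = H(59 26 5c 5c 5c 5c 5c 02 38) = 0285
m3: inner = H(33 4c 36 36 36 36 36 c6 eb) = 03 3e; tag = H(59 26 5c 5c 5c 5c 5c 03 3e) = 028c ← matches

3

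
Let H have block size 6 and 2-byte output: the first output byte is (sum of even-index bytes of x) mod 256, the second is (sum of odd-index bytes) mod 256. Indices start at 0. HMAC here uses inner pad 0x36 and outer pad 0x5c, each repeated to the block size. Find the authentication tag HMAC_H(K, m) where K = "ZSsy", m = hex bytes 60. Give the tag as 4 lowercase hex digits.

d87a

Key "ZSsy" = 5a 53 73 79 is 4 bytes ≤ B = 6; zero-pad to 6 bytes: K' = 5a 53 73 79 00 00.
K' ⊕ ipad = 6c 65 45 4f 36 36.  K' ⊕ opad = 06 0f 2f 25 5c 5c.
Inner input = (K'⊕ipad) ∥ m = 6c 65 45 4f 36 36 ∥ 60.
Inner hash: even-index sum = 327 mod 256 = 71; odd-index sum = 234 mod 256 = 234 → 47 ea.
Outer input = (K'⊕opad) ∥ inner = 06 0f 2f 25 5c 5c ∥ 47 ea.
Outer hash (tag): even-index sum = 216 mod 256 = 216; odd-index sum = 378 mod 256 = 122 → d8 7a.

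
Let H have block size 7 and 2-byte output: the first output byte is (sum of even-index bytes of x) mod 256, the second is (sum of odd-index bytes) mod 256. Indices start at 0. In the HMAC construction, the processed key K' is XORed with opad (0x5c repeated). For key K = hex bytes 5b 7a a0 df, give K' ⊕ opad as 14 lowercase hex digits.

Key hex bytes 5b 7a a0 df is 4 bytes ≤ B = 7; zero-pad to 7 bytes: K' = 5b 7a a0 df 00 00 00.
XOR each byte with 0x5c: 5b⊕5c=07, 7a⊕5c=26, a0⊕5c=fc, df⊕5c=83, 00⊕5c=5c, 00⊕5c=5c, 00⊕5c=5c.

0726fc835c5c5c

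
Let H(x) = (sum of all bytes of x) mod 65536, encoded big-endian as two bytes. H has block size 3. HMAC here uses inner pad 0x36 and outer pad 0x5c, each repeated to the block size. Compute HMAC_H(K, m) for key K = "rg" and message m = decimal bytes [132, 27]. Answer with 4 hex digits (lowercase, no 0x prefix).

Key "rg" = 72 67 is 2 bytes ≤ B = 3; zero-pad to 3 bytes: K' = 72 67 00.
K' ⊕ ipad = 44 51 36.  K' ⊕ opad = 2e 3b 5c.
Inner input = (K'⊕ipad) ∥ m = 44 51 36 ∥ 84 1b.
Inner hash: sum = 68+81+54+132+27 = 362 → 01 6a.
Outer input = (K'⊕opad) ∥ inner = 2e 3b 5c ∥ 01 6a.
Outer hash (tag): sum = 46+59+92+1+106 = 304 → 01 30.

0130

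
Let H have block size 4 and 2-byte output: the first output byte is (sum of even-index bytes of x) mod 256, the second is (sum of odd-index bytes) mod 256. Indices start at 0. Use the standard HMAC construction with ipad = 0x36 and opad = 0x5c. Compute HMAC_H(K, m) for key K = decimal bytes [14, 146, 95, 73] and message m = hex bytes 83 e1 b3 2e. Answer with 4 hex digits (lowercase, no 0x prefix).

2c15

Key decimal bytes [14, 146, 95, 73] = 0e 92 5f 49 is exactly B = 4 bytes: K' = 0e 92 5f 49.
K' ⊕ ipad = 38 a4 69 7f.  K' ⊕ opad = 52 ce 03 15.
Inner input = (K'⊕ipad) ∥ m = 38 a4 69 7f ∥ 83 e1 b3 2e.
Inner hash: even-index sum = 471 mod 256 = 215; odd-index sum = 562 mod 256 = 50 → d7 32.
Outer input = (K'⊕opad) ∥ inner = 52 ce 03 15 ∥ d7 32.
Outer hash (tag): even-index sum = 300 mod 256 = 44; odd-index sum = 277 mod 256 = 21 → 2c 15.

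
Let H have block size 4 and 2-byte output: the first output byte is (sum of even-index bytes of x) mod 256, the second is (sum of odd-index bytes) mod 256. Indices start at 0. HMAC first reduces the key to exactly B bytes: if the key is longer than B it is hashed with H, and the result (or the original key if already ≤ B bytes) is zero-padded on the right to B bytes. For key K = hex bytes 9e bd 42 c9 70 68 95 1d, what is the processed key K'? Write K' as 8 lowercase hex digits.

e50b0000

|K| = 8 > B = 4, so first hash the key.
H(K): even-index sum = 485 mod 256 = 229; odd-index sum = 523 mod 256 = 11 → e5 0b.
Zero-pad H(K) = e5 0b to 4 bytes: K' = e5 0b 00 00.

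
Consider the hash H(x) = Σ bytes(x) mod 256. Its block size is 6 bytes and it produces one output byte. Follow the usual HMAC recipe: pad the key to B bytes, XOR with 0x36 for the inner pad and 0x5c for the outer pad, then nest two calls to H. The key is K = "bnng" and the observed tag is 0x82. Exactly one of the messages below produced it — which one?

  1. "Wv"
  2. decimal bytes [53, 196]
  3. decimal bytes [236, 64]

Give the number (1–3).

3

Key "bnng" = 62 6e 6e 67 is 4 bytes ≤ B = 6; zero-pad to 6 bytes: K' = 62 6e 6e 67 00 00.
K' ⊕ ipad = 54 58 58 51 36 36; K' ⊕ opad = 3e 32 32 3b 5c 5c.
m1: inner = H(54 58 58 51 36 36 57 76) = 8e; tag = H(3e 32 32 3b 5c 5c 8e) = 23
m2: inner = H(54 58 58 51 36 36 35 c4) = ba; tag = H(3e 32 32 3b 5c 5c ba) = 4f
m3: inner = H(54 58 58 51 36 36 ec 40) = ed; tag = H(3e 32 32 3b 5c 5c ed) = 82 ← matches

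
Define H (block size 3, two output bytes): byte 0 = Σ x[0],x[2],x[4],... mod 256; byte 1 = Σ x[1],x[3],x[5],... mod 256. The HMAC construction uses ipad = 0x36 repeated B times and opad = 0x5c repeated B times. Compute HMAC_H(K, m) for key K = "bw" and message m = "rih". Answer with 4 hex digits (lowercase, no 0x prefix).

b51e

Key "bw" = 62 77 is 2 bytes ≤ B = 3; zero-pad to 3 bytes: K' = 62 77 00.
K' ⊕ ipad = 54 41 36.  K' ⊕ opad = 3e 2b 5c.
Inner input = (K'⊕ipad) ∥ m = 54 41 36 ∥ 72 69 68.
Inner hash: even-index sum = 243 mod 256 = 243; odd-index sum = 283 mod 256 = 27 → f3 1b.
Outer input = (K'⊕opad) ∥ inner = 3e 2b 5c ∥ f3 1b.
Outer hash (tag): even-index sum = 181 mod 256 = 181; odd-index sum = 286 mod 256 = 30 → b5 1e.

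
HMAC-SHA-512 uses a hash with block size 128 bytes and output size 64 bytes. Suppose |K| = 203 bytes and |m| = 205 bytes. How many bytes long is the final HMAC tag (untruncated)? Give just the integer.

64

The tag is one SHA-512 digest: 64 bytes.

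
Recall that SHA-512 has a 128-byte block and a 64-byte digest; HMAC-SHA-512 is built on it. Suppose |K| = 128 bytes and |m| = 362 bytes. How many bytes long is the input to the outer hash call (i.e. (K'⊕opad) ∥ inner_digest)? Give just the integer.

Key is 128 ≤ 128 bytes, zero-padded: |K'| = 128.
Outer input = (K'⊕opad) ∥ H(inner) → 128 + 64 = 192 bytes.

192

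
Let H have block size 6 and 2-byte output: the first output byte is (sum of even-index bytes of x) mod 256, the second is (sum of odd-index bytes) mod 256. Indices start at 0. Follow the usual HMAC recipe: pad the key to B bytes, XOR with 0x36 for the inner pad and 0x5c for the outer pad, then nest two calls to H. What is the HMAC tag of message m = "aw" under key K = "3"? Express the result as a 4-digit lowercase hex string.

f92d

Key "3" = 33 is 1 byte ≤ B = 6; zero-pad to 6 bytes: K' = 33 00 00 00 00 00.
K' ⊕ ipad = 05 36 36 36 36 36.  K' ⊕ opad = 6f 5c 5c 5c 5c 5c.
Inner input = (K'⊕ipad) ∥ m = 05 36 36 36 36 36 ∥ 61 77.
Inner hash: even-index sum = 210 mod 256 = 210; odd-index sum = 281 mod 256 = 25 → d2 19.
Outer input = (K'⊕opad) ∥ inner = 6f 5c 5c 5c 5c 5c ∥ d2 19.
Outer hash (tag): even-index sum = 505 mod 256 = 249; odd-index sum = 301 mod 256 = 45 → f9 2d.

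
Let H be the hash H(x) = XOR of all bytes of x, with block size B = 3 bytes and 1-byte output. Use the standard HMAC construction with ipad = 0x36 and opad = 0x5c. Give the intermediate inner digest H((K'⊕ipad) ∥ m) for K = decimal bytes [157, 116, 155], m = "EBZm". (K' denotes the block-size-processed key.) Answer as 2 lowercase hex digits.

Key decimal bytes [157, 116, 155] = 9d 74 9b is exactly B = 3 bytes: K' = 9d 74 9b.
K' ⊕ ipad = ab 42 ad.
Inner input = ab 42 ad ∥ 45 42 5a 6d.
Inner hash: XOR ab⊕42⊕ad⊕45⊕42⊕5a⊕6d = 74.

74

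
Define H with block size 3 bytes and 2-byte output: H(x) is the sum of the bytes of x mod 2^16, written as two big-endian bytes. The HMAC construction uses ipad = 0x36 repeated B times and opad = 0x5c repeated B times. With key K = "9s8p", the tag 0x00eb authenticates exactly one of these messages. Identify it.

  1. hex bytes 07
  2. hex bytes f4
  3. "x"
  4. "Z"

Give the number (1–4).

4

Key "9s8p" = 39 73 38 70 is 4 bytes > B = 3, so hash it first: H(key) = 01 54, then zero-pad to 3 bytes: K' = 01 54 00.
K' ⊕ ipad = 37 62 36; K' ⊕ opad = 5d 08 5c.
m1: inner = H(37 62 36 07) = 00 d6; tag = H(5d 08 5c 00 d6) = 0197
m2: inner = H(37 62 36 f4) = 01 c3; tag = H(5d 08 5c 01 c3) = 0185
m3: inner = H(37 62 36 78) = 01 47; tag = H(5d 08 5c 01 47) = 0109
m4: inner = H(37 62 36 5a) = 01 29; tag = H(5d 08 5c 01 29) = 00eb ← matches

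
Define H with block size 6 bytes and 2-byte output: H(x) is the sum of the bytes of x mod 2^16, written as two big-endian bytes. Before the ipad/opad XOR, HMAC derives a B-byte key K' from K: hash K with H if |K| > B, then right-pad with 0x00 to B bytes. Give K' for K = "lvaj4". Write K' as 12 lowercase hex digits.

Key "lvaj4" = 6c 76 61 6a 34 is 5 bytes ≤ B = 6; zero-pad to 6 bytes: K' = 6c 76 61 6a 34 00.

6c76616a3400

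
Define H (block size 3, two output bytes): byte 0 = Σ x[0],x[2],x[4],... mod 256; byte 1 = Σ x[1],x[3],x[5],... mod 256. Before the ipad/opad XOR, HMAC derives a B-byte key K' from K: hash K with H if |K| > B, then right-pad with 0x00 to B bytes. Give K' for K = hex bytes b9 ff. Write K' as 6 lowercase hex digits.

b9ff00

Key hex bytes b9 ff is 2 bytes ≤ B = 3; zero-pad to 3 bytes: K' = b9 ff 00.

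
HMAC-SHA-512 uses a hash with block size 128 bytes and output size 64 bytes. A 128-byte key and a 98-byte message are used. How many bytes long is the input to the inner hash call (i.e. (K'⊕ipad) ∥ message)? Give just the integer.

Key is 128 ≤ 128 bytes, zero-padded: |K'| = 128.
Inner input = (K'⊕ipad) ∥ m → 128 + 98 = 226 bytes.

226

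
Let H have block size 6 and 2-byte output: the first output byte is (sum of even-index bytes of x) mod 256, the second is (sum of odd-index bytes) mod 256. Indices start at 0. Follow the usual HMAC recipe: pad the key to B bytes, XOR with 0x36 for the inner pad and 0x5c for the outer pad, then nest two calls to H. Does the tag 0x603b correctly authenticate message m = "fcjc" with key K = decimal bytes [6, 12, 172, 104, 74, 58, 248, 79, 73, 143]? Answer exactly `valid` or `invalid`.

invalid

Key decimal bytes [6, 12, 172, 104, 74, 58, 248, 79, 73, 143] = 06 0c ac 68 4a 3a f8 4f 49 8f is 10 bytes > B = 6, so hash it first: H(key) = 3d 8c, then zero-pad to 6 bytes: K' = 3d 8c 00 00 00 00.
K' ⊕ ipad = 0b ba 36 36 36 36; K' ⊕ opad = 61 d0 5c 5c 5c 5c.
Inner hash: even-index sum = 327 mod 256 = 71; odd-index sum = 492 mod 256 = 236 → 47 ec.
Outer hash (recomputed tag): even-index sum = 352 mod 256 = 96; odd-index sum = 628 mod 256 = 116 → 60 74.
Recomputed tag = 6074; claimed = 603b → mismatch.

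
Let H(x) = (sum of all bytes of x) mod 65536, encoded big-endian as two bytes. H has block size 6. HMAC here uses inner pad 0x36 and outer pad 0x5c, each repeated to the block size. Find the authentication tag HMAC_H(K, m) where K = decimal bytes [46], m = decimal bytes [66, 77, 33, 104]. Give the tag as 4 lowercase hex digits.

027e

Key decimal bytes [46] = 2e is 1 byte ≤ B = 6; zero-pad to 6 bytes: K' = 2e 00 00 00 00 00.
K' ⊕ ipad = 18 36 36 36 36 36.  K' ⊕ opad = 72 5c 5c 5c 5c 5c.
Inner input = (K'⊕ipad) ∥ m = 18 36 36 36 36 36 ∥ 42 4d 21 68.
Inner hash: sum = 24+54+54+54+54+54+66+77+33+104 = 574 → 02 3e.
Outer input = (K'⊕opad) ∥ inner = 72 5c 5c 5c 5c 5c ∥ 02 3e.
Outer hash (tag): sum = 114+92+92+92+92+92+2+62 = 638 → 02 7e.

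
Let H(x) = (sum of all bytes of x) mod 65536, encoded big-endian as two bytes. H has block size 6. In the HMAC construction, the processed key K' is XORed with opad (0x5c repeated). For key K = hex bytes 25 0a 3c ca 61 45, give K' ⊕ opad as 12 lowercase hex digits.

795660963d19

Key hex bytes 25 0a 3c ca 61 45 is exactly B = 6 bytes: K' = 25 0a 3c ca 61 45.
XOR each byte with 0x5c: 25⊕5c=79, 0a⊕5c=56, 3c⊕5c=60, ca⊕5c=96, 61⊕5c=3d, 45⊕5c=19.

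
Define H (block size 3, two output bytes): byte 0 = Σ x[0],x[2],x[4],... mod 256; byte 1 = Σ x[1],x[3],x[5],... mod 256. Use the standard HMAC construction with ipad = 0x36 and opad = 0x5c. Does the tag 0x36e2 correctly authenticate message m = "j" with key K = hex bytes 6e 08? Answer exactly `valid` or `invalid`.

valid

Key hex bytes 6e 08 is 2 bytes ≤ B = 3; zero-pad to 3 bytes: K' = 6e 08 00.
K' ⊕ ipad = 58 3e 36; K' ⊕ opad = 32 54 5c.
Inner hash: even-index sum = 142 mod 256 = 142; odd-index sum = 168 mod 256 = 168 → 8e a8.
Outer hash (recomputed tag): even-index sum = 310 mod 256 = 54; odd-index sum = 226 mod 256 = 226 → 36 e2.
Recomputed tag = 36e2; claimed = 36e2 → match.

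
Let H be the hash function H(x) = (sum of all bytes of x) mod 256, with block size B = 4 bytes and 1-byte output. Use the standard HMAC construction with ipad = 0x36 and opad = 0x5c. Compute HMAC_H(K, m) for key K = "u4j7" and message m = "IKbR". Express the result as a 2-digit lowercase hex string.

1c

Key "u4j7" = 75 34 6a 37 is exactly B = 4 bytes: K' = 75 34 6a 37.
K' ⊕ ipad = 43 02 5c 01.  K' ⊕ opad = 29 68 36 6b.
Inner input = (K'⊕ipad) ∥ m = 43 02 5c 01 ∥ 49 4b 62 52.
Inner hash: sum = 67+2+92+1+73+75+98+82 = 490; mod 256 = 234 → ea.
Outer input = (K'⊕opad) ∥ inner = 29 68 36 6b ∥ ea.
Outer hash (tag): sum = 41+104+54+107+234 = 540; mod 256 = 28 → 1c.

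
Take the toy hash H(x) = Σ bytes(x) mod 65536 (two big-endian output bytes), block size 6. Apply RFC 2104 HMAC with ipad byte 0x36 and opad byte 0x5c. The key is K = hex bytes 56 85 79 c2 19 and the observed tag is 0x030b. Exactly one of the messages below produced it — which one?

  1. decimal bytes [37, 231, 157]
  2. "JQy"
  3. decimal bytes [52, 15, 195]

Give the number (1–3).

3

Key hex bytes 56 85 79 c2 19 is 5 bytes ≤ B = 6; zero-pad to 6 bytes: K' = 56 85 79 c2 19 00.
K' ⊕ ipad = 60 b3 4f f4 2f 36; K' ⊕ opad = 0a d9 25 9e 45 5c.
m1: inner = H(60 b3 4f f4 2f 36 25 e7 9d) = 04 64; tag = H(0a d9 25 9e 45 5c 04 64) = 02af
m2: inner = H(60 b3 4f f4 2f 36 4a 51 79) = 03 cf; tag = H(0a d9 25 9e 45 5c 03 cf) = 0319
m3: inner = H(60 b3 4f f4 2f 36 34 0f c3) = 03 c1; tag = H(0a d9 25 9e 45 5c 03 c1) = 030b ← matches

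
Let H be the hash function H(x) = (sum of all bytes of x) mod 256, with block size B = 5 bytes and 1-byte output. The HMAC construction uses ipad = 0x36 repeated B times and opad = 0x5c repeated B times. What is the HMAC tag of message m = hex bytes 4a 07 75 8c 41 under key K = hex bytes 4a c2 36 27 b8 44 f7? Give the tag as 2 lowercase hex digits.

45

Key hex bytes 4a c2 36 27 b8 44 f7 is 7 bytes > B = 5, so hash it first: H(key) = 5c, then zero-pad to 5 bytes: K' = 5c 00 00 00 00.
K' ⊕ ipad = 6a 36 36 36 36.  K' ⊕ opad = 00 5c 5c 5c 5c.
Inner input = (K'⊕ipad) ∥ m = 6a 36 36 36 36 ∥ 4a 07 75 8c 41.
Inner hash: sum = 106+54+54+54+54+74+7+117+140+65 = 725; mod 256 = 213 → d5.
Outer input = (K'⊕opad) ∥ inner = 00 5c 5c 5c 5c ∥ d5.
Outer hash (tag): sum = 0+92+92+92+92+213 = 581; mod 256 = 69 → 45.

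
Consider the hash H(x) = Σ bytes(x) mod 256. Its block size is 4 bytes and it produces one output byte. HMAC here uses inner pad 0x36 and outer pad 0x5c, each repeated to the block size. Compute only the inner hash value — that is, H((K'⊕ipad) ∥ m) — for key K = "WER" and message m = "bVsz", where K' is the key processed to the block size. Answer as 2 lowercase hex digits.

Key "WER" = 57 45 52 is 3 bytes ≤ B = 4; zero-pad to 4 bytes: K' = 57 45 52 00.
K' ⊕ ipad = 61 73 64 36.
Inner input = 61 73 64 36 ∥ 62 56 73 7a.
Inner hash: sum = 97+115+100+54+98+86+115+122 = 787; mod 256 = 19 → 13.

13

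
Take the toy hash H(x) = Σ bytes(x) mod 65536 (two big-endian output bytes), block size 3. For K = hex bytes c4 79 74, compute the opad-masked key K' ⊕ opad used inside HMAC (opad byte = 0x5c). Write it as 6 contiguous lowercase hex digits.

982528

Key hex bytes c4 79 74 is exactly B = 3 bytes: K' = c4 79 74.
XOR each byte with 0x5c: c4⊕5c=98, 79⊕5c=25, 74⊕5c=28.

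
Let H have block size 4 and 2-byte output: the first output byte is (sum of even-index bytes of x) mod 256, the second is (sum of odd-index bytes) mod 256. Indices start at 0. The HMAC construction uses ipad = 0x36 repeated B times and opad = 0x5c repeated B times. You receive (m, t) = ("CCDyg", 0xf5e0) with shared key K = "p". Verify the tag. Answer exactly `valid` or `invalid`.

invalid

Key "p" = 70 is 1 byte ≤ B = 4; zero-pad to 4 bytes: K' = 70 00 00 00.
K' ⊕ ipad = 46 36 36 36; K' ⊕ opad = 2c 5c 5c 5c.
Inner hash: even-index sum = 362 mod 256 = 106; odd-index sum = 296 mod 256 = 40 → 6a 28.
Outer hash (recomputed tag): even-index sum = 242 mod 256 = 242; odd-index sum = 224 mod 256 = 224 → f2 e0.
Recomputed tag = f2e0; claimed = f5e0 → mismatch.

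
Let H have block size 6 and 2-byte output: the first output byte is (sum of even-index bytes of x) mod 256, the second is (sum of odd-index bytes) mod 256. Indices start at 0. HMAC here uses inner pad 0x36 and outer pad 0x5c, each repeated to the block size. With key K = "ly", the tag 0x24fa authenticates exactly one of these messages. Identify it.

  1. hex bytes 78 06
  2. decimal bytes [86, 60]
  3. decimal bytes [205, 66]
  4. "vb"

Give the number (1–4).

4

Key "ly" = 6c 79 is 2 bytes ≤ B = 6; zero-pad to 6 bytes: K' = 6c 79 00 00 00 00.
K' ⊕ ipad = 5a 4f 36 36 36 36; K' ⊕ opad = 30 25 5c 5c 5c 5c.
m1: inner = H(5a 4f 36 36 36 36 78 06) = 3e c1; tag = H(30 25 5c 5c 5c 5c 3e c1) = 269e
m2: inner = H(5a 4f 36 36 36 36 56 3c) = 1c f7; tag = H(30 25 5c 5c 5c 5c 1c f7) = 04d4
m3: inner = H(5a 4f 36 36 36 36 cd 42) = 93 fd; tag = H(30 25 5c 5c 5c 5c 93 fd) = 7bda
m4: inner = H(5a 4f 36 36 36 36 76 62) = 3c 1d; tag = H(30 25 5c 5c 5c 5c 3c 1d) = 24fa ← matches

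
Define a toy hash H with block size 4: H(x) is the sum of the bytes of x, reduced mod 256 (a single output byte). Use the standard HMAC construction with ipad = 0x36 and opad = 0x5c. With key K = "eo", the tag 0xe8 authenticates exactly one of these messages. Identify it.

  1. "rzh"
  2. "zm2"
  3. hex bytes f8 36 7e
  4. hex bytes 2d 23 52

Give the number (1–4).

Key "eo" = 65 6f is 2 bytes ≤ B = 4; zero-pad to 4 bytes: K' = 65 6f 00 00.
K' ⊕ ipad = 53 59 36 36; K' ⊕ opad = 39 33 5c 5c.
m1: inner = H(53 59 36 36 72 7a 68) = 6c; tag = H(39 33 5c 5c 6c) = 90
m2: inner = H(53 59 36 36 7a 6d 32) = 31; tag = H(39 33 5c 5c 31) = 55
m3: inner = H(53 59 36 36 f8 36 7e) = c4; tag = H(39 33 5c 5c c4) = e8 ← matches
m4: inner = H(53 59 36 36 2d 23 52) = ba; tag = H(39 33 5c 5c ba) = de

3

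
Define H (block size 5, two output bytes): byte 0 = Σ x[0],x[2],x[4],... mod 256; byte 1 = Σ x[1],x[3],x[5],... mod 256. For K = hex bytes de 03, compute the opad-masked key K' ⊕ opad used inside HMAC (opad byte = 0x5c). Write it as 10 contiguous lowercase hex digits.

Key hex bytes de 03 is 2 bytes ≤ B = 5; zero-pad to 5 bytes: K' = de 03 00 00 00.
XOR each byte with 0x5c: de⊕5c=82, 03⊕5c=5f, 00⊕5c=5c, 00⊕5c=5c, 00⊕5c=5c.

825f5c5c5c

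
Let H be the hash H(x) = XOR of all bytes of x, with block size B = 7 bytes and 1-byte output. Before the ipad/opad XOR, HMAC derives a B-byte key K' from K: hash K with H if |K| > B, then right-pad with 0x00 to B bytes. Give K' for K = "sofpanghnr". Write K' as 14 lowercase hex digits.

16000000000000

|K| = 10 > B = 7, so first hash the key.
H(K): XOR 73⊕6f⊕66⊕70⊕61⊕6e⊕67⊕68⊕6e⊕72 = 16.
Zero-pad H(K) = 16 to 7 bytes: K' = 16 00 00 00 00 00 00.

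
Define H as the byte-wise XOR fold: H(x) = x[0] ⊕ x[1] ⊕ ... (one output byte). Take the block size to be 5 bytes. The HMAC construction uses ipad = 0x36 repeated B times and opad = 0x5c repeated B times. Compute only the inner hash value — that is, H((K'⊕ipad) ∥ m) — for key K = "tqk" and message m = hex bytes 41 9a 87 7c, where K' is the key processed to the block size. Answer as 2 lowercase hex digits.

Key "tqk" = 74 71 6b is 3 bytes ≤ B = 5; zero-pad to 5 bytes: K' = 74 71 6b 00 00.
K' ⊕ ipad = 42 47 5d 36 36.
Inner input = 42 47 5d 36 36 ∥ 41 9a 87 7c.
Inner hash: XOR 42⊕47⊕5d⊕36⊕36⊕41⊕9a⊕87⊕7c = 78.

78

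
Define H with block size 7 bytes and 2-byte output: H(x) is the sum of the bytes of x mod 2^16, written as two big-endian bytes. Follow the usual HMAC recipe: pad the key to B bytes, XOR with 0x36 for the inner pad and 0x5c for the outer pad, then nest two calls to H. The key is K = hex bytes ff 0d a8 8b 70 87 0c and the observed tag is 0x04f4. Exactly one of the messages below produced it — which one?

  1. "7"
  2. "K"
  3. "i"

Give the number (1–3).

2

Key hex bytes ff 0d a8 8b 70 87 0c is exactly B = 7 bytes: K' = ff 0d a8 8b 70 87 0c.
K' ⊕ ipad = c9 3b 9e bd 46 b1 3a; K' ⊕ opad = a3 51 f4 d7 2c db 50.
m1: inner = H(c9 3b 9e bd 46 b1 3a 37) = 03 c7; tag = H(a3 51 f4 d7 2c db 50 03 c7) = 04e0
m2: inner = H(c9 3b 9e bd 46 b1 3a 4b) = 03 db; tag = H(a3 51 f4 d7 2c db 50 03 db) = 04f4 ← matches
m3: inner = H(c9 3b 9e bd 46 b1 3a 69) = 03 f9; tag = H(a3 51 f4 d7 2c db 50 03 f9) = 0512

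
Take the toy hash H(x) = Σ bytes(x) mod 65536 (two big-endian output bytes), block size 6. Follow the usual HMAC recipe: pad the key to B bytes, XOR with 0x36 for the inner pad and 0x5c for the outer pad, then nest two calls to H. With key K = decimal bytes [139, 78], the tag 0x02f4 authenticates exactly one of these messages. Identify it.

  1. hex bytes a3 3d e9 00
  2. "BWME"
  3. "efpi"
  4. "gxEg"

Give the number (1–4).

4

Key decimal bytes [139, 78] = 8b 4e is 2 bytes ≤ B = 6; zero-pad to 6 bytes: K' = 8b 4e 00 00 00 00.
K' ⊕ ipad = bd 78 36 36 36 36; K' ⊕ opad = d7 12 5c 5c 5c 5c.
m1: inner = H(bd 78 36 36 36 36 a3 3d e9 00) = 03 d6; tag = H(d7 12 5c 5c 5c 5c 03 d6) = 0332
m2: inner = H(bd 78 36 36 36 36 42 57 4d 45) = 03 38; tag = H(d7 12 5c 5c 5c 5c 03 38) = 0294
m3: inner = H(bd 78 36 36 36 36 65 66 70 69) = 03 b1; tag = H(d7 12 5c 5c 5c 5c 03 b1) = 030d
m4: inner = H(bd 78 36 36 36 36 67 78 45 67) = 03 98; tag = H(d7 12 5c 5c 5c 5c 03 98) = 02f4 ← matches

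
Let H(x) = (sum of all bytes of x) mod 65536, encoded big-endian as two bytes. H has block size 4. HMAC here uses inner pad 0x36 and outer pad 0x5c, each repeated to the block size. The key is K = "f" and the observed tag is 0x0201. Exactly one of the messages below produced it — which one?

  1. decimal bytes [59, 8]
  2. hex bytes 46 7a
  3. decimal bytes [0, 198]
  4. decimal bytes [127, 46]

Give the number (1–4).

2

Key "f" = 66 is 1 byte ≤ B = 4; zero-pad to 4 bytes: K' = 66 00 00 00.
K' ⊕ ipad = 50 36 36 36; K' ⊕ opad = 3a 5c 5c 5c.
m1: inner = H(50 36 36 36 3b 08) = 01 35; tag = H(3a 5c 5c 5c 01 35) = 0184
m2: inner = H(50 36 36 36 46 7a) = 01 b2; tag = H(3a 5c 5c 5c 01 b2) = 0201 ← matches
m3: inner = H(50 36 36 36 00 c6) = 01 b8; tag = H(3a 5c 5c 5c 01 b8) = 0207
m4: inner = H(50 36 36 36 7f 2e) = 01 9f; tag = H(3a 5c 5c 5c 01 9f) = 01ee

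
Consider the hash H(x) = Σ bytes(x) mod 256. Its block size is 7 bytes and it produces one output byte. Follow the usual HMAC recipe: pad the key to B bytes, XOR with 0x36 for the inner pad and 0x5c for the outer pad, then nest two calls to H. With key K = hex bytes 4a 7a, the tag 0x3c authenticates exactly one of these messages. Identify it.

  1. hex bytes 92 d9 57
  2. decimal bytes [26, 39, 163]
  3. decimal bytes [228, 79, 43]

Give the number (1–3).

3

Key hex bytes 4a 7a is 2 bytes ≤ B = 7; zero-pad to 7 bytes: K' = 4a 7a 00 00 00 00 00.
K' ⊕ ipad = 7c 4c 36 36 36 36 36; K' ⊕ opad = 16 26 5c 5c 5c 5c 5c.
m1: inner = H(7c 4c 36 36 36 36 36 92 d9 57) = 98; tag = H(16 26 5c 5c 5c 5c 5c 98) = a0
m2: inner = H(7c 4c 36 36 36 36 36 1a 27 a3) = ba; tag = H(16 26 5c 5c 5c 5c 5c ba) = c2
m3: inner = H(7c 4c 36 36 36 36 36 e4 4f 2b) = 34; tag = H(16 26 5c 5c 5c 5c 5c 34) = 3c ← matches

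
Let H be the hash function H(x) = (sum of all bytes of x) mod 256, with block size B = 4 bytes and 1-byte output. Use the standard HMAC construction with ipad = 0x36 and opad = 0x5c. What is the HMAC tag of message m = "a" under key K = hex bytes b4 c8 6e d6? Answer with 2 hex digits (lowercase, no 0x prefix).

51

Key hex bytes b4 c8 6e d6 is exactly B = 4 bytes: K' = b4 c8 6e d6.
K' ⊕ ipad = 82 fe 58 e0.  K' ⊕ opad = e8 94 32 8a.
Inner input = (K'⊕ipad) ∥ m = 82 fe 58 e0 ∥ 61.
Inner hash: sum = 130+254+88+224+97 = 793; mod 256 = 25 → 19.
Outer input = (K'⊕opad) ∥ inner = e8 94 32 8a ∥ 19.
Outer hash (tag): sum = 232+148+50+138+25 = 593; mod 256 = 81 → 51.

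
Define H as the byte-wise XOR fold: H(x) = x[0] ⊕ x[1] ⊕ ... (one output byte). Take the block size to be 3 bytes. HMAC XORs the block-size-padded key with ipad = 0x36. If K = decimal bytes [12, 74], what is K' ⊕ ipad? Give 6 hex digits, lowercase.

Key decimal bytes [12, 74] = 0c 4a is 2 bytes ≤ B = 3; zero-pad to 3 bytes: K' = 0c 4a 00.
XOR each byte with 0x36: 0c⊕36=3a, 4a⊕36=7c, 00⊕36=36.

3a7c36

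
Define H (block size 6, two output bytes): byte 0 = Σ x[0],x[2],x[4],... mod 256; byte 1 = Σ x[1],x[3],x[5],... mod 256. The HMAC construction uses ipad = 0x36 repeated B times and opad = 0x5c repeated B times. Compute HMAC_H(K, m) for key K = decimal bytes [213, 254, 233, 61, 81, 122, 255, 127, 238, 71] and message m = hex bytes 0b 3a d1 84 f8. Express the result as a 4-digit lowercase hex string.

Key decimal bytes [213, 254, 233, 61, 81, 122, 255, 127, 238, 71] = d5 fe e9 3d 51 7a ff 7f ee 47 is 10 bytes > B = 6, so hash it first: H(key) = fc 7b, then zero-pad to 6 bytes: K' = fc 7b 00 00 00 00.
K' ⊕ ipad = ca 4d 36 36 36 36.  K' ⊕ opad = a0 27 5c 5c 5c 5c.
Inner input = (K'⊕ipad) ∥ m = ca 4d 36 36 36 36 ∥ 0b 3a d1 84 f8.
Inner hash: even-index sum = 778 mod 256 = 10; odd-index sum = 375 mod 256 = 119 → 0a 77.
Outer input = (K'⊕opad) ∥ inner = a0 27 5c 5c 5c 5c ∥ 0a 77.
Outer hash (tag): even-index sum = 354 mod 256 = 98; odd-index sum = 342 mod 256 = 86 → 62 56.

6256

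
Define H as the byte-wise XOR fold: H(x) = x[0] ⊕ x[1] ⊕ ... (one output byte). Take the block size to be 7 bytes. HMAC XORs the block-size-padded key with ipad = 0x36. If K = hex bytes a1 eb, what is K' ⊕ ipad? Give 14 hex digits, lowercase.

Key hex bytes a1 eb is 2 bytes ≤ B = 7; zero-pad to 7 bytes: K' = a1 eb 00 00 00 00 00.
XOR each byte with 0x36: a1⊕36=97, eb⊕36=dd, 00⊕36=36, 00⊕36=36, 00⊕36=36, 00⊕36=36, 00⊕36=36.

97dd3636363636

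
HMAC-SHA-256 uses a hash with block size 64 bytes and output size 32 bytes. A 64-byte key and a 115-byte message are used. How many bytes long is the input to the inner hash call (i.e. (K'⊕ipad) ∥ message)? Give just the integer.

Key is 64 ≤ 64 bytes, zero-padded: |K'| = 64.
Inner input = (K'⊕ipad) ∥ m → 64 + 115 = 179 bytes.

179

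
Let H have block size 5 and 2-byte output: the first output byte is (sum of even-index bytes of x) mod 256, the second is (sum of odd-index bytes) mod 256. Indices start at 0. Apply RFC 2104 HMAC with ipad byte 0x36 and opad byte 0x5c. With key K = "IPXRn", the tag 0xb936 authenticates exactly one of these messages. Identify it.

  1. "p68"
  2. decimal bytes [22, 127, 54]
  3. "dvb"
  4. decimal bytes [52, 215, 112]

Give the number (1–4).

Key "IPXRn" = 49 50 58 52 6e is exactly B = 5 bytes: K' = 49 50 58 52 6e.
K' ⊕ ipad = 7f 66 6e 64 58; K' ⊕ opad = 15 0c 04 0e 32.
m1: inner = H(7f 66 6e 64 58 70 36 38) = 7b 72; tag = H(15 0c 04 0e 32 7b 72) = bd95
m2: inner = H(7f 66 6e 64 58 16 7f 36) = c4 16; tag = H(15 0c 04 0e 32 c4 16) = 61de
m3: inner = H(7f 66 6e 64 58 64 76 62) = bb 90; tag = H(15 0c 04 0e 32 bb 90) = dbd5
m4: inner = H(7f 66 6e 64 58 34 d7 70) = 1c 6e; tag = H(15 0c 04 0e 32 1c 6e) = b936 ← matches

4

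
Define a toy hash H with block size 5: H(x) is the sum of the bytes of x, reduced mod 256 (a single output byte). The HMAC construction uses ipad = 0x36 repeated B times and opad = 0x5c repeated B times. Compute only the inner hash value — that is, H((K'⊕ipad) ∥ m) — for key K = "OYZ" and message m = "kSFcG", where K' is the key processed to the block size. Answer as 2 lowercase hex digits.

Key "OYZ" = 4f 59 5a is 3 bytes ≤ B = 5; zero-pad to 5 bytes: K' = 4f 59 5a 00 00.
K' ⊕ ipad = 79 6f 6c 36 36.
Inner input = 79 6f 6c 36 36 ∥ 6b 53 46 63 47.
Inner hash: sum = 121+111+108+54+54+107+83+70+99+71 = 878; mod 256 = 110 → 6e.

6e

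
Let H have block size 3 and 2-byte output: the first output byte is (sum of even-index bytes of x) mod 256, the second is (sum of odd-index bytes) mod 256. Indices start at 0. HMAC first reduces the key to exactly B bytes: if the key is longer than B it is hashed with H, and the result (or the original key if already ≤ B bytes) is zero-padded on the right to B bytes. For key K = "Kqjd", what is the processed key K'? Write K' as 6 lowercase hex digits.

b5d500

|K| = 4 > B = 3, so first hash the key.
H(K): even-index sum = 181 mod 256 = 181; odd-index sum = 213 mod 256 = 213 → b5 d5.
Zero-pad H(K) = b5 d5 to 3 bytes: K' = b5 d5 00.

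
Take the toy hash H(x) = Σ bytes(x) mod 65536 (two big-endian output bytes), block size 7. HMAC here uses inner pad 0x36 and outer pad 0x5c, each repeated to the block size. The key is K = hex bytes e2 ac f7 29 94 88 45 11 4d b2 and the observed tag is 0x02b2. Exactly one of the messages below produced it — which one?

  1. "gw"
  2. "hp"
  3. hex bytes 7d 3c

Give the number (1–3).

1

Key hex bytes e2 ac f7 29 94 88 45 11 4d b2 is 10 bytes > B = 7, so hash it first: H(key) = 05 1f, then zero-pad to 7 bytes: K' = 05 1f 00 00 00 00 00.
K' ⊕ ipad = 33 29 36 36 36 36 36; K' ⊕ opad = 59 43 5c 5c 5c 5c 5c.
m1: inner = H(33 29 36 36 36 36 36 67 77) = 02 48; tag = H(59 43 5c 5c 5c 5c 5c 02 48) = 02b2 ← matches
m2: inner = H(33 29 36 36 36 36 36 68 70) = 02 42; tag = H(59 43 5c 5c 5c 5c 5c 02 42) = 02ac
m3: inner = H(33 29 36 36 36 36 36 7d 3c) = 02 23; tag = H(59 43 5c 5c 5c 5c 5c 02 23) = 028d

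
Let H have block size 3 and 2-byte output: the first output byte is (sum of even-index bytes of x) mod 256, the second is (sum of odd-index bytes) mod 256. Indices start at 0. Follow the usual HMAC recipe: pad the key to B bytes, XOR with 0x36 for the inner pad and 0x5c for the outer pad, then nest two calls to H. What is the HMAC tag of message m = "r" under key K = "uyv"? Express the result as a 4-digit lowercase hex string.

14a8

Key "uyv" = 75 79 76 is exactly B = 3 bytes: K' = 75 79 76.
K' ⊕ ipad = 43 4f 40.  K' ⊕ opad = 29 25 2a.
Inner input = (K'⊕ipad) ∥ m = 43 4f 40 ∥ 72.
Inner hash: even-index sum = 131 mod 256 = 131; odd-index sum = 193 mod 256 = 193 → 83 c1.
Outer input = (K'⊕opad) ∥ inner = 29 25 2a ∥ 83 c1.
Outer hash (tag): even-index sum = 276 mod 256 = 20; odd-index sum = 168 mod 256 = 168 → 14 a8.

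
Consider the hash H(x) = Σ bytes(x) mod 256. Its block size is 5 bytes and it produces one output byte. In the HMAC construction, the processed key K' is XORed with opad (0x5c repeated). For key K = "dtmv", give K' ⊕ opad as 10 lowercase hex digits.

3828312a5c

Key "dtmv" = 64 74 6d 76 is 4 bytes ≤ B = 5; zero-pad to 5 bytes: K' = 64 74 6d 76 00.
XOR each byte with 0x5c: 64⊕5c=38, 74⊕5c=28, 6d⊕5c=31, 76⊕5c=2a, 00⊕5c=5c.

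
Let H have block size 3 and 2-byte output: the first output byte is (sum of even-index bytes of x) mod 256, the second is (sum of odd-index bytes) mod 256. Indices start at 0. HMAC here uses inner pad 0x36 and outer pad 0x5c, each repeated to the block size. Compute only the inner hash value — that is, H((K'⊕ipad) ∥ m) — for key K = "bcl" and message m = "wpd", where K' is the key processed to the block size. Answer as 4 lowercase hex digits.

Key "bcl" = 62 63 6c is exactly B = 3 bytes: K' = 62 63 6c.
K' ⊕ ipad = 54 55 5a.
Inner input = 54 55 5a ∥ 77 70 64.
Inner hash: even-index sum = 286 mod 256 = 30; odd-index sum = 304 mod 256 = 48 → 1e 30.

1e30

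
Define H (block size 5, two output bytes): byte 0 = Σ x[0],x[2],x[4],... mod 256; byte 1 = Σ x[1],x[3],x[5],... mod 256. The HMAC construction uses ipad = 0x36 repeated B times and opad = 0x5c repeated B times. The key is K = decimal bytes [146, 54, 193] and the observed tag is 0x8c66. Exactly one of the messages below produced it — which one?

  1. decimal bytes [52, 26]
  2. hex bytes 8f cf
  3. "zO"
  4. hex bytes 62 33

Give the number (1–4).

2

Key decimal bytes [146, 54, 193] = 92 36 c1 is 3 bytes ≤ B = 5; zero-pad to 5 bytes: K' = 92 36 c1 00 00.
K' ⊕ ipad = a4 00 f7 36 36; K' ⊕ opad = ce 6a 9d 5c 5c.
m1: inner = H(a4 00 f7 36 36 34 1a) = eb 6a; tag = H(ce 6a 9d 5c 5c eb 6a) = 31b1
m2: inner = H(a4 00 f7 36 36 8f cf) = a0 c5; tag = H(ce 6a 9d 5c 5c a0 c5) = 8c66 ← matches
m3: inner = H(a4 00 f7 36 36 7a 4f) = 20 b0; tag = H(ce 6a 9d 5c 5c 20 b0) = 77e6
m4: inner = H(a4 00 f7 36 36 62 33) = 04 98; tag = H(ce 6a 9d 5c 5c 04 98) = 5fca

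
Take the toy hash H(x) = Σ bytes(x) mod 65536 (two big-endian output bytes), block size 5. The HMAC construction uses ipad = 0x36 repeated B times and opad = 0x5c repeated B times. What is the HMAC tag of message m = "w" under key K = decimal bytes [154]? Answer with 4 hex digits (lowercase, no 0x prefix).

0332

Key decimal bytes [154] = 9a is 1 byte ≤ B = 5; zero-pad to 5 bytes: K' = 9a 00 00 00 00.
K' ⊕ ipad = ac 36 36 36 36.  K' ⊕ opad = c6 5c 5c 5c 5c.
Inner input = (K'⊕ipad) ∥ m = ac 36 36 36 36 ∥ 77.
Inner hash: sum = 172+54+54+54+54+119 = 507 → 01 fb.
Outer input = (K'⊕opad) ∥ inner = c6 5c 5c 5c 5c ∥ 01 fb.
Outer hash (tag): sum = 198+92+92+92+92+1+251 = 818 → 03 32.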